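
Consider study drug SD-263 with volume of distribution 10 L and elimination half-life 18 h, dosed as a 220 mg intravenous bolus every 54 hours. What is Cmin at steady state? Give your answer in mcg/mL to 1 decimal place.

3.1 mcg/mL

The dosing interval is 3 half-lives, so f = 2^(−3) = 0.125.
Accumulation ratio R = 1/(1 − f) = 1/0.875 = 8/7.
Single-dose peak C₀ = D/Vd = 220/10 = 22 mcg/mL.
Steady-state peak Cmax,ss = C₀·R = 22 × 8/7 ≈ 25.143 mcg/mL.
Steady-state trough Cmin,ss = Cmax,ss·f ≈ 25.143 × 0.125 ≈ 3.143 mcg/mL.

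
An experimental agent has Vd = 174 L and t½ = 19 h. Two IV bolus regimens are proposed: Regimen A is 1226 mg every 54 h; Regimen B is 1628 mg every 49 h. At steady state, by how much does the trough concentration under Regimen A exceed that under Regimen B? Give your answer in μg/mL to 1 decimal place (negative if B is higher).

Regimen A: f = (1/2)^(54/19) ≈ 0.1395; Cmin,ss = (1226/174)·f/(1−f) ≈ 1.142 μg/mL.
Regimen B: f = (1/2)^(49/19) ≈ 0.1674; Cmin,ss = (1628/174)·f/(1−f) ≈ 1.881 μg/mL.
Difference ≈ 1.142 − 1.881 ≈ -0.739 μg/mL.

-0.7 μg/mL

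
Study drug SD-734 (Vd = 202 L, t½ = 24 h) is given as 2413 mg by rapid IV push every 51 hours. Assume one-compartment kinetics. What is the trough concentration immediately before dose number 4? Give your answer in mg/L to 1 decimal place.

3.5 mg/L

f = (1/2)^(τ/t½) = (1/2)^(51/24) ≈ 0.2293.
C₀ = D/Vd = 2413/202 ≈ 11.946 mg/L.
Before the 4th dose, 3 doses have been given. Superposition: Cmin = C₀·(f + f² + … + f^3).
≈ 11.946 × (0.2293 + 0.0526 + 0.0121) ≈ 11.946 × 0.2940 ≈ 3.512 mg/L.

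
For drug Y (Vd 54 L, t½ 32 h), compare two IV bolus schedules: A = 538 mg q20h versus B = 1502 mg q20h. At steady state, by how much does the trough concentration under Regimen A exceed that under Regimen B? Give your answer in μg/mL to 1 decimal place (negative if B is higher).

Regimen A: f = (1/2)^(20/32) ≈ 0.6484; Cmin,ss = (538/54)·f/(1−f) ≈ 18.373 μg/mL.
Regimen B: f = (1/2)^(20/32) ≈ 0.6484; Cmin,ss = (1502/54)·f/(1−f) ≈ 51.294 μg/mL.
Difference ≈ 18.373 − 51.294 ≈ -32.921 μg/mL.

-32.9 μg/mL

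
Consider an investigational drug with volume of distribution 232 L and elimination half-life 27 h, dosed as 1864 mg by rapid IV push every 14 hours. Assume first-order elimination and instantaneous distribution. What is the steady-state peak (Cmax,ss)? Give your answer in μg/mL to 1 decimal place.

k = ln2/t½ = ln2/27 ≈ 0.025672 h⁻¹; fraction remaining f = e^(−kτ) = e^(−0.025672×14) ≈ 0.6981.
At steady state, accumulation factor R = 1/(1 − e^(−kτ)) ≈ 3.3124.
Single-dose peak C₀ = D/Vd = 1864/232 ≈ 8.034 μg/mL.
Cmax,ss = C₀/(1 − f) ≈ 8.034/0.3019 ≈ 26.611 μg/mL.

26.6 μg/mL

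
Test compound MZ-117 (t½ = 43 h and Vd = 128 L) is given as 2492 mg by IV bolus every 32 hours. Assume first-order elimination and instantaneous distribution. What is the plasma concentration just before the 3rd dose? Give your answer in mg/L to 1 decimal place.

18.6 mg/L

f = (1/2)^(τ/t½) = (1/2)^(32/43) ≈ 0.5970.
C₀ = D/Vd = 2492/128 ≈ 19.469 mg/L.
Before the 3rd dose, 2 doses have been given. Superposition: Cmin = C₀·(f + f²).
≈ 19.469 × (0.5970 + 0.3564) ≈ 19.469 × 0.9534 ≈ 18.562 mg/L.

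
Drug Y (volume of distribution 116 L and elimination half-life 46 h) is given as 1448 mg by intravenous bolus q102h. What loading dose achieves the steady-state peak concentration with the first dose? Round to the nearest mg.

f = (1/2)^(102/46) ≈ 0.215030; accumulation ratio R = 1/(1−f) ≈ 1.27393.
Loading dose to hit Cmax,ss on first dose: D_load = D_maint·R ≈ 1448 × 1.27393 ≈ 1844.65 mg.

1845 mg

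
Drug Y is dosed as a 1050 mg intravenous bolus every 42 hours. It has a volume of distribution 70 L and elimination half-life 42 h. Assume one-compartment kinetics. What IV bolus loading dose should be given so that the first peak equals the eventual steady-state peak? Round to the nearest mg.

f = (1/2)^(42/42) ≈ 0.500000; accumulation ratio R = 1/(1−f) ≈ 2.00000.
Loading dose to hit Cmax,ss on first dose: D_load = D_maint·R ≈ 1050 × 2.00000 ≈ 2100.00 mg.

2100 mg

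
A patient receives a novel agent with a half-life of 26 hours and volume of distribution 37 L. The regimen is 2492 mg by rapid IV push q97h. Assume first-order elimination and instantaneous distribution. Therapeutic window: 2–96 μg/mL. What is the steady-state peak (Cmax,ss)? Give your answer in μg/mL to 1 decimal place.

72.8 μg/mL

k = ln2/t½ = ln2/26 ≈ 0.026660 h⁻¹; fraction remaining f = e^(−kτ) = e^(−0.026660×97) ≈ 0.0753.
At steady state, accumulation factor R = 1/(1 − e^(−kτ)) ≈ 1.0814.
Single-dose peak C₀ = D/Vd = 2492/37 ≈ 67.351 μg/mL.
Steady-state peak Cmax,ss = C₀·R ≈ 67.351 × 1.0814 ≈ 72.833 μg/mL.
Peak 72.8 μg/mL vs MTC 96 μg/mL: below toxic threshold.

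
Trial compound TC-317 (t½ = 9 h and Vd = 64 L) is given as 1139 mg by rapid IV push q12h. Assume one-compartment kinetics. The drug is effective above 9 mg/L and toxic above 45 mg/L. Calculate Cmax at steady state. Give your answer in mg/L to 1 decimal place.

τ/t½ = 12/9 ≈ 1.3333, so fraction remaining f = (1/2)^(12/9) ≈ 0.3969.
At steady state, accumulation factor R = 1/(1 − e^(−kτ)) ≈ 1.6581.
Each bolus raises the concentration by D/Vd = 1139/64 ≈ 17.797 mg/L.
Steady-state peak Cmax,ss = C₀·R ≈ 17.797 × 1.6581 ≈ 29.509 mg/L.
Peak 29.5 mg/L vs MTC 45 mg/L: below toxic threshold.

29.5 mg/L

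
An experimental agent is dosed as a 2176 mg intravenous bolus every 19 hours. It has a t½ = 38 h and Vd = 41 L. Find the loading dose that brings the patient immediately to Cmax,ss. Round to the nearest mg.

7429 mg

f = (1/2)^(19/38) ≈ 0.707107; accumulation ratio R = 1/(1−f) ≈ 3.41422.
Loading dose to hit Cmax,ss on first dose: D_load = D_maint·R ≈ 2176 × 3.41422 ≈ 7429.34 mg.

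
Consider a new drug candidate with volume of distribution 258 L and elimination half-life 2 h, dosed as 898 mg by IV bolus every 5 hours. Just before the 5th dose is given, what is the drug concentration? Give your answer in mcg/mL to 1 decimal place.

f = (1/2)^(τ/t½) = (1/2)^(5/2) ≈ 0.1768.
C₀ = D/Vd = 898/258 ≈ 3.481 mcg/mL.
Before the 5th dose, 4 doses have been given. Superposition: Cmin = C₀·(f + f² + … + f^4).
≈ 3.481 × (0.1768 + 0.0313 + 0.0055 + 0.0010) ≈ 3.481 × 0.2146 ≈ 0.747 mcg/mL.

0.7 mcg/mL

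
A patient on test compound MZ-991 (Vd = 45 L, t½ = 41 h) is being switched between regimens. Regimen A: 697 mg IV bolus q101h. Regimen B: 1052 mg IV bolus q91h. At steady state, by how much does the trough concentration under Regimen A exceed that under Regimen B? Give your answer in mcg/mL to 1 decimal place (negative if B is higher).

-3.0 mcg/mL

Regimen A: f = (1/2)^(101/41) ≈ 0.1813; Cmin,ss = (697/45)·f/(1−f) ≈ 3.430 mcg/mL.
Regimen B: f = (1/2)^(91/41) ≈ 0.2147; Cmin,ss = (1052/45)·f/(1−f) ≈ 6.391 mcg/mL.
Difference ≈ 3.430 − 6.391 ≈ -2.961 mcg/mL.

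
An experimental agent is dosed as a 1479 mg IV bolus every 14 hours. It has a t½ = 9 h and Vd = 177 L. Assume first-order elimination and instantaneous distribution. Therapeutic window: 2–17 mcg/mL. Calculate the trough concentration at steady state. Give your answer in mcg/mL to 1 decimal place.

4.3 mcg/mL

Over one 14-h interval, 14/9 ≈ 1.5556 half-lives elapse, leaving f ≈ 0.3402 of each dose.
Each bolus raises the concentration by D/Vd = 1479/177 ≈ 8.356 mcg/mL.
Steady-state trough Cmin,ss = C₀·f/(1−f) ≈ 8.356 × 0.3402/0.6598 ≈ 4.308 mcg/mL.
Trough 4.3 mcg/mL vs MEC 2 mcg/mL: adequate.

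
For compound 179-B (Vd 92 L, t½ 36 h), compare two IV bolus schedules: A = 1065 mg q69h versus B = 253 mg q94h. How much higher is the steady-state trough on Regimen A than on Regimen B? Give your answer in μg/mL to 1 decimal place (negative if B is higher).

Regimen A: f = (1/2)^(69/36) ≈ 0.2649; Cmin,ss = (1065/92)·f/(1−f) ≈ 4.172 μg/mL.
Regimen B: f = (1/2)^(94/36) ≈ 0.1637; Cmin,ss = (253/92)·f/(1−f) ≈ 0.538 μg/mL.
Difference ≈ 4.172 − 0.538 ≈ 3.634 μg/mL.

3.6 μg/mL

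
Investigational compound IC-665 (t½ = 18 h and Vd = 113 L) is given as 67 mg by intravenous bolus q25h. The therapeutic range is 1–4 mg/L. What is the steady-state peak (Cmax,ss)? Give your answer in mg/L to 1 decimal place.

1.0 mg/L

Over one 25-h interval, 25/18 ≈ 1.3889 half-lives elapse, leaving f ≈ 0.3819 of each dose.
At steady state, accumulation factor R = 1/(1 − e^(−kτ)) ≈ 1.6179.
Each bolus raises the concentration by D/Vd = 67/113 ≈ 0.593 mg/L.
Steady-state peak Cmax,ss = C₀·R ≈ 0.593 × 1.6179 ≈ 0.959 mg/L.
Peak 1.0 mg/L vs MTC 4 mg/L: below toxic threshold.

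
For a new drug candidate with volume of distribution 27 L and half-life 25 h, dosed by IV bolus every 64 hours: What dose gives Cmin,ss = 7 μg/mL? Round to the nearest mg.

τ/t½ = 64/25 ≈ 2.56, so f = (1/2)^(64/25) ≈ 0.169576.
Cmin,ss = (D/Vd)·f/(1−f), so D = Cmin,ss·Vd·(1−f)/f.
D = 7 × 27 × (1−f)/f ≈ 7 × 27 × 4.89706 ≈ 925.54 mg.

926 mg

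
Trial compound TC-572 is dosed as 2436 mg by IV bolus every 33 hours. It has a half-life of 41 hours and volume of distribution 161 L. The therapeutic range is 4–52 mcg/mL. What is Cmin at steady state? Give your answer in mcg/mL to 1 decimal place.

20.3 mcg/mL

τ/t½ = 33/41 ≈ 0.80488, so fraction remaining f = (1/2)^(33/41) ≈ 0.5724.
At steady state, accumulation factor R = 1/(1 − e^(−kτ)) ≈ 2.3386.
Single-dose peak C₀ = D/Vd = 2436/161 ≈ 15.130 mcg/mL.
Steady-state peak Cmax,ss = C₀·R ≈ 15.130 × 2.3386 ≈ 35.383 mcg/mL.
One interval later, Cmin,ss = Cmax,ss·e^(−kτ) ≈ 35.383 × 0.5724 ≈ 20.253 mcg/mL.
Trough 20.3 mcg/mL vs MEC 4 mcg/mL: adequate.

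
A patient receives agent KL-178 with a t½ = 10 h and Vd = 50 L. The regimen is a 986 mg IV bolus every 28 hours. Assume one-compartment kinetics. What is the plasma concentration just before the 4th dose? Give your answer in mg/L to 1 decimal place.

f = (1/2)^(τ/t½) = (1/2)^(28/10) ≈ 0.1436.
C₀ = D/Vd = 986/50 ≈ 19.720 mg/L.
Before the 4th dose, 3 doses have been given. Superposition: Cmin = C₀·(f + f² + … + f^3).
≈ 19.720 × (0.1436 + 0.0206 + 0.0030) ≈ 19.720 × 0.1672 ≈ 3.297 mg/L.

3.3 mg/L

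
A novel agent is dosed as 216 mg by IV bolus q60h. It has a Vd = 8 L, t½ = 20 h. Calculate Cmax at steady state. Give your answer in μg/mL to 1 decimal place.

τ = 60 h = 3 half-lives, so f = (1/2)^3 = 0.125.
At steady state, R = 1/(1 − 0.125) = 8/7.
Single-dose peak C₀ = D/Vd = 216/8 = 27 μg/mL.
Steady-state peak Cmax,ss = C₀·R = 27 × 8/7 ≈ 30.857 μg/mL.

30.9 μg/mL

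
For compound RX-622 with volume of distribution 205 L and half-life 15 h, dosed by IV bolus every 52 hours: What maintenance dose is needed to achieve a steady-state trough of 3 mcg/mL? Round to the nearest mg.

6184 mg

τ/t½ = 52/15 ≈ 3.4667, so f = (1/2)^(52/15) ≈ 0.090454.
Cmin,ss = (D/Vd)·f/(1−f), so D = Cmin,ss·Vd·(1−f)/f.
D = 3 × 205 × (1−f)/f ≈ 3 × 205 × 10.05534 ≈ 6184.03 mg.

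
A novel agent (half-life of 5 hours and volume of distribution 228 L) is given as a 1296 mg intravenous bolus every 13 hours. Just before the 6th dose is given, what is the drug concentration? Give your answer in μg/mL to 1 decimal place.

f = (1/2)^(τ/t½) = (1/2)^(13/5) ≈ 0.1649.
C₀ = D/Vd = 1296/228 ≈ 5.684 μg/mL.
Before the 6th dose, 5 doses have been given. Superposition: Cmin = C₀·(f + f² + … + f^5).
≈ 5.684 × (0.1649 + 0.0272 + 0.0045 + 0.0007 + 0.0001) ≈ 5.684 × 0.1974 ≈ 1.122 μg/mL.

1.1 μg/mL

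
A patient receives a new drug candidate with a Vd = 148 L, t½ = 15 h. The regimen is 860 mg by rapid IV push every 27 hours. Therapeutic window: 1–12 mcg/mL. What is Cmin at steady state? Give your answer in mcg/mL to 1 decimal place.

τ/t½ = 27/15 ≈ 1.8, so fraction remaining f = (1/2)^(27/15) ≈ 0.2872.
Each bolus raises the concentration by D/Vd = 860/148 ≈ 5.811 mcg/mL.
Steady-state trough Cmin,ss = C₀·f/(1−f) ≈ 5.811 × 0.2872/0.7128 ≈ 2.341 mcg/mL.
Trough 2.3 mcg/mL vs MEC 1 mcg/mL: adequate.

2.3 mcg/mL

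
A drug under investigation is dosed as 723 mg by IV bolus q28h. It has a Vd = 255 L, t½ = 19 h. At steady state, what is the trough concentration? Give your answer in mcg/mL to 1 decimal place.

τ/t½ = 28/19 ≈ 1.4737, so fraction remaining f = (1/2)^(28/19) ≈ 0.3601.
At steady state, accumulation factor R = 1/(1 − e^(−kτ)) ≈ 1.5627.
Single-dose peak C₀ = D/Vd = 723/255 ≈ 2.835 mcg/mL.
Steady-state peak Cmax,ss = C₀·R ≈ 2.835 × 1.5627 ≈ 4.430 mcg/mL.
One interval later, Cmin,ss = Cmax,ss·e^(−kτ) ≈ 4.430 × 0.3601 ≈ 1.595 mcg/mL.

1.6 mcg/mL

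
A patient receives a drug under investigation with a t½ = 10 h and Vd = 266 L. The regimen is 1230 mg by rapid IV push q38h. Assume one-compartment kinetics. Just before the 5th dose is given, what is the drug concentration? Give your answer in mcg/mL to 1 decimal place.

f = (1/2)^(τ/t½) = (1/2)^(38/10) ≈ 0.0718.
C₀ = D/Vd = 1230/266 ≈ 4.624 mcg/mL.
Before the 5th dose, 4 doses have been given. Superposition: Cmin = C₀·(f + f² + … + f^4).
≈ 4.624 × (0.0718 + 0.0052 + 0.0004 + 0.0000) ≈ 4.624 × 0.0774 ≈ 0.358 mcg/mL.

0.4 mcg/mL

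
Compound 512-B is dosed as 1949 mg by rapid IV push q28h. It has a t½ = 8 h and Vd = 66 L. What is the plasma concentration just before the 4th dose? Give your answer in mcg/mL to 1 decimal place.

f = (1/2)^(τ/t½) = (1/2)^(28/8) ≈ 0.0884.
C₀ = D/Vd = 1949/66 ≈ 29.530 mcg/mL.
Before the 4th dose, 3 doses have been given. Superposition: Cmin = C₀·(f + f² + … + f^3).
≈ 29.530 × (0.0884 + 0.0078 + 0.0007) ≈ 29.530 × 0.0969 ≈ 2.861 mcg/mL.

2.9 mcg/mL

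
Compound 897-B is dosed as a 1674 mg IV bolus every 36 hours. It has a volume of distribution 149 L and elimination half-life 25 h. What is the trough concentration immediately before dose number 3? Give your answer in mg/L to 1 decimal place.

5.7 mg/L

f = (1/2)^(τ/t½) = (1/2)^(36/25) ≈ 0.3686.
C₀ = D/Vd = 1674/149 ≈ 11.235 mg/L.
Before the 3rd dose, 2 doses have been given. Superposition: Cmin = C₀·(f + f²).
≈ 11.235 × (0.3686 + 0.1359) ≈ 11.235 × 0.5045 ≈ 5.668 mg/L.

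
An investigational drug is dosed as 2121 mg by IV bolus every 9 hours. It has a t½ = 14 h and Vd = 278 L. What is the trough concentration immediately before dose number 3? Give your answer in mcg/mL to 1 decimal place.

8.0 mcg/mL

f = (1/2)^(τ/t½) = (1/2)^(9/14) ≈ 0.6404.
C₀ = D/Vd = 2121/278 ≈ 7.629 mcg/mL.
Before the 3rd dose, 2 doses have been given. Superposition: Cmin = C₀·(f + f²).
≈ 7.629 × (0.6404 + 0.4101) ≈ 7.629 × 1.0505 ≈ 8.014 mcg/mL.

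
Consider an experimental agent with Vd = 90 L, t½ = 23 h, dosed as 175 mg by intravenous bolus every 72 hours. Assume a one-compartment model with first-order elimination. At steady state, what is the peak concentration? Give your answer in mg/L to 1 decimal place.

2.2 mg/L

τ/t½ = 72/23 ≈ 3.1304, so fraction remaining f = (1/2)^(72/23) ≈ 0.1142.
Accumulation ratio R = 1/(1 − f) ≈ 1/0.8858 ≈ 1.1289.
Each bolus raises the concentration by D/Vd = 175/90 ≈ 1.944 mg/L.
Cmax,ss = C₀/(1 − f) ≈ 1.944/0.8858 ≈ 2.195 mg/L.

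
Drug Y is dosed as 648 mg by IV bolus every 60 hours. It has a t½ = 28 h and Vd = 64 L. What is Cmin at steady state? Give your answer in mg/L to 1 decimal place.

3.0 mg/L

k = ln2/t½ = ln2/28 ≈ 0.024755 h⁻¹; fraction remaining f = e^(−kτ) = e^(−0.024755×60) ≈ 0.2264.
At steady state, accumulation factor R = 1/(1 − e^(−kτ)) ≈ 1.2927.
Each bolus raises the concentration by D/Vd = 648/64 ≈ 10.125 mg/L.
Cmax,ss = C₀/(1 − f) ≈ 10.125/0.7736 ≈ 13.088 mg/L.
One interval later, Cmin,ss = Cmax,ss·e^(−kτ) ≈ 13.088 × 0.2264 ≈ 2.963 mg/L.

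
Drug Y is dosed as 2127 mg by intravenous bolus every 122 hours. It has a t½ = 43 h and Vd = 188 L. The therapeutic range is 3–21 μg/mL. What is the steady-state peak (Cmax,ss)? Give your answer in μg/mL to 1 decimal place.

k = ln2/t½ = ln2/43 ≈ 0.016120 h⁻¹; fraction remaining f = e^(−kτ) = e^(−0.016120×122) ≈ 0.1399.
Accumulation ratio R = 1/(1 − f) ≈ 1/0.8601 ≈ 1.1627.
Single-dose peak C₀ = D/Vd = 2127/188 ≈ 11.314 μg/mL.
Steady-state peak Cmax,ss = C₀·R ≈ 11.314 × 1.1627 ≈ 13.155 μg/mL.
Peak 13.2 μg/mL vs MTC 21 μg/mL: below toxic threshold.

13.2 μg/mL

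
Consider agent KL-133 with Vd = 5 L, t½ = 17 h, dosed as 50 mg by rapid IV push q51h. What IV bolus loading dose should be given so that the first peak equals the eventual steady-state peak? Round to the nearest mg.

f = (1/2)^(51/17) ≈ 0.125000; accumulation ratio R = 1/(1−f) ≈ 1.14286.
Loading dose to hit Cmax,ss on first dose: D_load = D_maint·R ≈ 50 × 1.14286 ≈ 57.14 mg.

57 mg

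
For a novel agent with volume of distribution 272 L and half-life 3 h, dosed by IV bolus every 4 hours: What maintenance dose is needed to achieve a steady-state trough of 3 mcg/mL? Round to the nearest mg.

1240 mg

τ/t½ = 4/3 ≈ 1.3333, so f = (1/2)^(4/3) ≈ 0.396850.
Cmin,ss = (D/Vd)·f/(1−f), so D = Cmin,ss·Vd·(1−f)/f.
D = 3 × 272 × (1−f)/f ≈ 3 × 272 × 1.51984 ≈ 1240.19 mg.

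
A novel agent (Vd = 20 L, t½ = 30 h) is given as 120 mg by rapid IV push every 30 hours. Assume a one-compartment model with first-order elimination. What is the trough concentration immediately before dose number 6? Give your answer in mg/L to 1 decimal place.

f = (1/2)^(τ/t½) = (1/2)^(30/30) ≈ 0.5000.
C₀ = D/Vd = 120/20 ≈ 6.000 mg/L.
Before the 6th dose, 5 doses have been given. Superposition: Cmin = C₀·(f + f² + … + f^5).
≈ 6.000 × (0.5000 + 0.2500 + 0.1250 + 0.0625 + 0.0313) ≈ 6.000 × 0.9688 ≈ 5.813 mg/L.

5.8 mg/L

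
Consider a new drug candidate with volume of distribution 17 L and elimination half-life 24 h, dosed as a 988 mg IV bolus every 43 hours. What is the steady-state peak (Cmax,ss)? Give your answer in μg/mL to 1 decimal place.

τ/t½ = 43/24 ≈ 1.7917, so fraction remaining f = (1/2)^(43/24) ≈ 0.2888.
At steady state, accumulation factor R = 1/(1 − e^(−kτ)) ≈ 1.4061.
Single-dose peak C₀ = D/Vd = 988/17 ≈ 58.118 μg/mL.
Steady-state peak Cmax,ss = C₀·R ≈ 58.118 × 1.4061 ≈ 81.720 μg/mL.

81.7 μg/mL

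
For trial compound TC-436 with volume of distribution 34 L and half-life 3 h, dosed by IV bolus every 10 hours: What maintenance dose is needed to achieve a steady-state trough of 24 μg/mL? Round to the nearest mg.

τ/t½ = 10/3 ≈ 3.3333, so f = (1/2)^(10/3) ≈ 0.099213.
Cmin,ss = (D/Vd)·f/(1−f), so D = Cmin,ss·Vd·(1−f)/f.
D = 24 × 34 × (1−f)/f ≈ 24 × 34 × 9.07932 ≈ 7408.73 mg.

7409 mg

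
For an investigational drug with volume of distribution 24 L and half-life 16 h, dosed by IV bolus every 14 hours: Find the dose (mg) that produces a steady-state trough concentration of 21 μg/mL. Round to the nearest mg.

τ/t½ = 14/16 ≈ 0.875, so f = (1/2)^(14/16) ≈ 0.545254.
Cmin,ss = (D/Vd)·f/(1−f), so D = Cmin,ss·Vd·(1−f)/f.
D = 21 × 24 × (1−f)/f ≈ 21 × 24 × 0.83401 ≈ 420.34 mg.

420 mg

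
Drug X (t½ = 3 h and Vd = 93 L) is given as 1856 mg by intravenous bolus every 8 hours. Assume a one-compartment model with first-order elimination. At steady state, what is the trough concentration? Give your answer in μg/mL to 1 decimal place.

3.7 μg/mL

Over one 8-h interval, 8/3 ≈ 2.6667 half-lives elapse, leaving f ≈ 0.1575 of each dose.
At steady state, accumulation factor R = 1/(1 − e^(−kτ)) ≈ 1.1869.
Each bolus raises the concentration by D/Vd = 1856/93 ≈ 19.957 μg/mL.
Steady-state peak Cmax,ss = C₀·R ≈ 19.957 × 1.1869 ≈ 23.687 μg/mL.
One interval later, Cmin,ss = Cmax,ss·e^(−kτ) ≈ 23.687 × 0.1575 ≈ 3.731 μg/mL.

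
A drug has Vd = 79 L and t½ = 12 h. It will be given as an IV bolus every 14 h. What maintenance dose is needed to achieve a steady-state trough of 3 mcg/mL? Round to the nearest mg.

τ/t½ = 14/12 ≈ 1.1667, so f = (1/2)^(14/12) ≈ 0.445449.
Cmin,ss = (D/Vd)·f/(1−f), so D = Cmin,ss·Vd·(1−f)/f.
D = 3 × 79 × (1−f)/f ≈ 3 × 79 × 1.24493 ≈ 295.05 mg.

295 mg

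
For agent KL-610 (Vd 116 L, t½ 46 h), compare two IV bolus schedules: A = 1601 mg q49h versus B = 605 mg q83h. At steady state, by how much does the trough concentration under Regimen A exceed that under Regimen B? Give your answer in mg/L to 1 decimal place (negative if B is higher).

10.5 mg/L

Regimen A: f = (1/2)^(49/46) ≈ 0.4779; Cmin,ss = (1601/116)·f/(1−f) ≈ 12.633 mg/L.
Regimen B: f = (1/2)^(83/46) ≈ 0.2863; Cmin,ss = (605/116)·f/(1−f) ≈ 2.092 mg/L.
Difference ≈ 12.633 − 2.092 ≈ 10.541 mg/L.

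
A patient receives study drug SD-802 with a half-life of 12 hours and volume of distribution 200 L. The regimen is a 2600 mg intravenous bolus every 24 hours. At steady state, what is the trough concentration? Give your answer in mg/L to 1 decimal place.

The dosing interval is 2 half-lives, so f = 2^(−2) = 0.25.
Accumulation ratio R = 1/(1 − f) = 1/0.75 = 4/3.
Single-dose peak C₀ = D/Vd = 2600/200 = 13 mg/L.
Steady-state peak Cmax,ss = C₀·R = 13 × 4/3 ≈ 17.333 mg/L.
Steady-state trough Cmin,ss = Cmax,ss·f ≈ 17.333 × 0.25 ≈ 4.333 mg/L.

4.3 mg/L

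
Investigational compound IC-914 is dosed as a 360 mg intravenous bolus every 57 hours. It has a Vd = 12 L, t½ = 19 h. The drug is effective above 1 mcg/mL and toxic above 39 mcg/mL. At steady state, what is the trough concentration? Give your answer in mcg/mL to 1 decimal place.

τ = 57 h = 3 half-lives, so f = (1/2)^3 = 0.125.
Accumulation ratio R = 1/(1 − f) = 1/0.875 = 8/7.
Single-dose peak C₀ = D/Vd = 360/12 = 30 mcg/mL.
Steady-state peak Cmax,ss = C₀·R = 30 × 8/7 ≈ 34.286 mcg/mL.
Steady-state trough Cmin,ss = Cmax,ss·f ≈ 34.286 × 0.125 ≈ 4.286 mcg/mL.
Trough 4.3 mcg/mL vs MEC 1 mcg/mL: adequate.

4.3 mcg/mL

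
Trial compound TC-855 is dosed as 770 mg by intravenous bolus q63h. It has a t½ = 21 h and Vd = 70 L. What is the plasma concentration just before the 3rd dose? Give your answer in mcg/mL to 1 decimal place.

f = (1/2)^(τ/t½) = (1/2)^(63/21) ≈ 0.1250.
C₀ = D/Vd = 770/70 ≈ 11.000 mcg/mL.
Before the 3rd dose, 2 doses have been given. Superposition: Cmin = C₀·(f + f²).
≈ 11.000 × (0.1250 + 0.0156) ≈ 11.000 × 0.1406 ≈ 1.547 mcg/mL.

1.5 mcg/mL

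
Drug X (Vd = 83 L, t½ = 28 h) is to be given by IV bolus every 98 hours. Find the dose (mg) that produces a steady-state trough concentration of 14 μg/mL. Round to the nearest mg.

τ/t½ = 98/28 ≈ 3.5, so f = (1/2)^(98/28) ≈ 0.088388.
Cmin,ss = (D/Vd)·f/(1−f), so D = Cmin,ss·Vd·(1−f)/f.
D = 14 × 83 × (1−f)/f ≈ 14 × 83 × 10.31375 ≈ 11984.58 mg.

11985 mg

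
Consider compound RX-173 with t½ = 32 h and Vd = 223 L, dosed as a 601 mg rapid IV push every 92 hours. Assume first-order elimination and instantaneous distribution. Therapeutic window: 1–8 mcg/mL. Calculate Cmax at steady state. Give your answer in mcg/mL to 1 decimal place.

3.1 mcg/mL

Over one 92-h interval, 92/32 ≈ 2.875 half-lives elapse, leaving f ≈ 0.1363 of each dose.
Accumulation ratio R = 1/(1 − f) ≈ 1/0.8637 ≈ 1.1578.
Each bolus raises the concentration by D/Vd = 601/223 ≈ 2.695 mcg/mL.
Steady-state peak Cmax,ss = C₀·R ≈ 2.695 × 1.1578 ≈ 3.120 mcg/mL.
Peak 3.1 mcg/mL vs MTC 8 mcg/mL: below toxic threshold.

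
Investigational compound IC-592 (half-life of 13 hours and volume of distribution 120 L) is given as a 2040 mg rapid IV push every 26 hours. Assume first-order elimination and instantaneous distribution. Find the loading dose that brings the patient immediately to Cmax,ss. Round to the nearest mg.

2720 mg

f = (1/2)^(26/13) ≈ 0.250000; accumulation ratio R = 1/(1−f) ≈ 1.33333.
Loading dose to hit Cmax,ss on first dose: D_load = D_maint·R ≈ 2040 × 1.33333 ≈ 2719.99 mg.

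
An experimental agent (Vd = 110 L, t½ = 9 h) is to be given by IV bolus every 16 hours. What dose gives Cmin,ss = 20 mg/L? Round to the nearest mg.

5344 mg

τ/t½ = 16/9 ≈ 1.7778, so f = (1/2)^(16/9) ≈ 0.291632.
Cmin,ss = (D/Vd)·f/(1−f), so D = Cmin,ss·Vd·(1−f)/f.
D = 20 × 110 × (1−f)/f ≈ 20 × 110 × 2.42898 ≈ 5343.76 mg.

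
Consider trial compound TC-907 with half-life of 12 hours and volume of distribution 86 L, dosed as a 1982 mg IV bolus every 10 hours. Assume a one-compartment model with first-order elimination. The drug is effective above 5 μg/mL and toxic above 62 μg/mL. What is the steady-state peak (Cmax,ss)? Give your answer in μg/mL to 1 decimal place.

τ/t½ = 10/12 ≈ 0.83333, so fraction remaining f = (1/2)^(10/12) ≈ 0.5612.
At steady state, accumulation factor R = 1/(1 − e^(−kτ)) ≈ 2.2789.
Single-dose peak C₀ = D/Vd = 1982/86 ≈ 23.047 μg/mL.
Cmax,ss = C₀/(1 − f) ≈ 23.047/0.4388 ≈ 52.523 μg/mL.
Peak 52.5 μg/mL vs MTC 62 μg/mL: below toxic threshold.

52.5 μg/mL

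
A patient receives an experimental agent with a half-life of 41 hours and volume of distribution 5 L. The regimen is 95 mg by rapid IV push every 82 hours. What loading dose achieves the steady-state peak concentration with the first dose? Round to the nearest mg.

f = (1/2)^(82/41) ≈ 0.250000; accumulation ratio R = 1/(1−f) ≈ 1.33333.
Loading dose to hit Cmax,ss on first dose: D_load = D_maint·R ≈ 95 × 1.33333 ≈ 126.67 mg.

127 mg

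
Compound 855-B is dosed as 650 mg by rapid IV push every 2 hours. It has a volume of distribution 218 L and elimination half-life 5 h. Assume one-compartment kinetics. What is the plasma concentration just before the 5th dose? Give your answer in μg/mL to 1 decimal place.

f = (1/2)^(τ/t½) = (1/2)^(2/5) ≈ 0.7579.
C₀ = D/Vd = 650/218 ≈ 2.982 μg/mL.
Before the 5th dose, 4 doses have been given. Superposition: Cmin = C₀·(f + f² + … + f^4).
≈ 2.982 × (0.7579 + 0.5744 + 0.4353 + 0.3299) ≈ 2.982 × 2.0975 ≈ 6.255 μg/mL.

6.3 μg/mL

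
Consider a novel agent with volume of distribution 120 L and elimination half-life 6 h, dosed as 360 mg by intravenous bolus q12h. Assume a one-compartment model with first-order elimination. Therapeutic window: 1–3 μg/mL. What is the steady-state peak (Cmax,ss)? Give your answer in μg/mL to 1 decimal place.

4.0 μg/mL

The dosing interval is 2 half-lives, so f = 2^(−2) = 0.25.
Accumulation ratio R = 1/(1 − f) = 1/0.75 = 4/3.
Single-dose peak C₀ = D/Vd = 360/120 = 3 μg/mL.
Steady-state peak Cmax,ss = C₀·R = 3 × 4/3 ≈ 4.000 μg/mL.
Peak 4.0 μg/mL vs MTC 3 μg/mL: exceeds toxic threshold.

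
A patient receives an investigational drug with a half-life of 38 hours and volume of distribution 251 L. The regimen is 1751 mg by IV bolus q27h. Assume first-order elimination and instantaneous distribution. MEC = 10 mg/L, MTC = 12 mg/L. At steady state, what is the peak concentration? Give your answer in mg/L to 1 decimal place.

17.9 mg/L

τ/t½ = 27/38 ≈ 0.71053, so fraction remaining f = (1/2)^(27/38) ≈ 0.6111.
Accumulation ratio R = 1/(1 − f) ≈ 1/0.3889 ≈ 2.5714.
Each bolus raises the concentration by D/Vd = 1751/251 ≈ 6.976 mg/L.
Steady-state peak Cmax,ss = C₀·R ≈ 6.976 × 2.5714 ≈ 17.938 mg/L.
Peak 17.9 mg/L vs MTC 12 mg/L: exceeds toxic threshold.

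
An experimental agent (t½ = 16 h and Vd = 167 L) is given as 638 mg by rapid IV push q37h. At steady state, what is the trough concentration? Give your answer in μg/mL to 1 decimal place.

τ/t½ = 37/16 ≈ 2.3125, so fraction remaining f = (1/2)^(37/16) ≈ 0.2013.
Accumulation ratio R = 1/(1 − f) ≈ 1/0.7987 ≈ 1.2520.
Single-dose peak C₀ = D/Vd = 638/167 ≈ 3.820 μg/mL.
Steady-state peak Cmax,ss = C₀·R ≈ 3.820 × 1.2520 ≈ 4.783 μg/mL.
One interval later, Cmin,ss = Cmax,ss·e^(−kτ) ≈ 4.783 × 0.2013 ≈ 0.963 μg/mL.

1.0 μg/mL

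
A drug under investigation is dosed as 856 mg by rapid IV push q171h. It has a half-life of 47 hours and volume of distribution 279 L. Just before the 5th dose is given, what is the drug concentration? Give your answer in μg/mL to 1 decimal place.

0.3 μg/mL

f = (1/2)^(τ/t½) = (1/2)^(171/47) ≈ 0.0803.
C₀ = D/Vd = 856/279 ≈ 3.068 μg/mL.
Before the 5th dose, 4 doses have been given. Superposition: Cmin = C₀·(f + f² + … + f^4).
≈ 3.068 × (0.0803 + 0.0064 + 0.0005 + 0.0000) ≈ 3.068 × 0.0872 ≈ 0.268 μg/mL.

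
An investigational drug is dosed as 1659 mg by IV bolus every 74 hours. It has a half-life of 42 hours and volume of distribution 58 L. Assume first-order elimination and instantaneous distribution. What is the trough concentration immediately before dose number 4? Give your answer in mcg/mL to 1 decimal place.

f = (1/2)^(τ/t½) = (1/2)^(74/42) ≈ 0.2949.
C₀ = D/Vd = 1659/58 ≈ 28.603 mcg/mL.
Before the 4th dose, 3 doses have been given. Superposition: Cmin = C₀·(f + f² + … + f^3).
≈ 28.603 × (0.2949 + 0.0870 + 0.0256) ≈ 28.603 × 0.4075 ≈ 11.656 mcg/mL.

11.7 mcg/mL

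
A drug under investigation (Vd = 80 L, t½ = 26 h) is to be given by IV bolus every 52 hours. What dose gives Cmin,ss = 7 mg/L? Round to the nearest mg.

1680 mg

τ/t½ = 52/26 ≈ 2, so f = (1/2)^(52/26) ≈ 0.250000.
Cmin,ss = (D/Vd)·f/(1−f), so D = Cmin,ss·Vd·(1−f)/f.
D = 7 × 80 × (1−f)/f ≈ 7 × 80 × 3.00000 ≈ 1680.00 mg.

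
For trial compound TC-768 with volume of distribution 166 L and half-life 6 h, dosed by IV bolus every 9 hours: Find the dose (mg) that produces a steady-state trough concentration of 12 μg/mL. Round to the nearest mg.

3642 mg

τ/t½ = 9/6 ≈ 1.5, so f = (1/2)^(9/6) ≈ 0.353553.
Cmin,ss = (D/Vd)·f/(1−f), so D = Cmin,ss·Vd·(1−f)/f.
D = 12 × 166 × (1−f)/f ≈ 12 × 166 × 1.82843 ≈ 3642.23 mg.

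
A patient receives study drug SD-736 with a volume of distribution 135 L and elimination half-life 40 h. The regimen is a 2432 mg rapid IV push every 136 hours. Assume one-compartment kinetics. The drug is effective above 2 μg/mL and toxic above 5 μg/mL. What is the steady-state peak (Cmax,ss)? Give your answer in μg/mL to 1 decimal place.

19.9 μg/mL

k = ln2/t½ = ln2/40 ≈ 0.017329 h⁻¹; fraction remaining f = e^(−kτ) = e^(−0.017329×136) ≈ 0.0947.
At steady state, accumulation factor R = 1/(1 − e^(−kτ)) ≈ 1.1046.
Each bolus raises the concentration by D/Vd = 2432/135 ≈ 18.015 μg/mL.
Steady-state peak Cmax,ss = C₀·R ≈ 18.015 × 1.1046 ≈ 19.899 μg/mL.
Peak 19.9 μg/mL vs MTC 5 μg/mL: exceeds toxic threshold.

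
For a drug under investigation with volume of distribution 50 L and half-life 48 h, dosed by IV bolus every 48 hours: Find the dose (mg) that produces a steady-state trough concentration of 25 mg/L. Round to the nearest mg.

1250 mg

τ/t½ = 48/48 ≈ 1, so f = (1/2)^(48/48) ≈ 0.500000.
Cmin,ss = (D/Vd)·f/(1−f), so D = Cmin,ss·Vd·(1−f)/f.
D = 25 × 50 × (1−f)/f ≈ 25 × 50 × 1.00000 ≈ 1250.00 mg.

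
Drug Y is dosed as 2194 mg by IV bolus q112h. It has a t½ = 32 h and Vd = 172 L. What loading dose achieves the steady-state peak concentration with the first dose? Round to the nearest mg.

2407 mg

f = (1/2)^(112/32) ≈ 0.088388; accumulation ratio R = 1/(1−f) ≈ 1.09696.
Loading dose to hit Cmax,ss on first dose: D_load = D_maint·R ≈ 2194 × 1.09696 ≈ 2406.73 mg.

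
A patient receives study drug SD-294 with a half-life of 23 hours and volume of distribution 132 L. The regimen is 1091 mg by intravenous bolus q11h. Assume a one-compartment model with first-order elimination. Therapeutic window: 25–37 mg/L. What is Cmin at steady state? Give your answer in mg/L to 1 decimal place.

21.0 mg/L

k = ln2/t½ = ln2/23 ≈ 0.030137 h⁻¹; fraction remaining f = e^(−kτ) = e^(−0.030137×11) ≈ 0.7178.
Each bolus raises the concentration by D/Vd = 1091/132 ≈ 8.265 mg/L.
Steady-state trough Cmin,ss = C₀·f/(1−f) ≈ 8.265 × 0.7178/0.2822 ≈ 21.023 mg/L.
Trough 21.0 mg/L vs MEC 25 mg/L: subtherapeutic.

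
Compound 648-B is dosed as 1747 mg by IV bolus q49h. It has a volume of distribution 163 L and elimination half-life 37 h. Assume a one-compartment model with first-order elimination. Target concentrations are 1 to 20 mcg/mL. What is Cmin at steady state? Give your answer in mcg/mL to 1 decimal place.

7.1 mcg/mL

τ/t½ = 49/37 ≈ 1.3243, so fraction remaining f = (1/2)^(49/37) ≈ 0.3993.
Each bolus raises the concentration by D/Vd = 1747/163 ≈ 10.718 mcg/mL.
Steady-state trough Cmin,ss = C₀·f/(1−f) ≈ 10.718 × 0.3993/0.6007 ≈ 7.125 mcg/mL.
Trough 7.1 mcg/mL vs MEC 1 mcg/mL: adequate.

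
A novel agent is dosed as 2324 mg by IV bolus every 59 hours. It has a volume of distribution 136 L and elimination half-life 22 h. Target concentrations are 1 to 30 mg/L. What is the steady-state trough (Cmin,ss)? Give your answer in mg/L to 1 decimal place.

3.2 mg/L

τ/t½ = 59/22 ≈ 2.6818, so fraction remaining f = (1/2)^(59/22) ≈ 0.1558.
Accumulation ratio R = 1/(1 − f) ≈ 1/0.8442 ≈ 1.1846.
Single-dose peak C₀ = D/Vd = 2324/136 ≈ 17.088 mg/L.
Cmax,ss = C₀/(1 − f) ≈ 17.088/0.8442 ≈ 20.242 mg/L.
Steady-state trough Cmin,ss = Cmax,ss·f ≈ 20.242 × 0.1558 ≈ 3.154 mg/L.
Trough 3.2 mg/L vs MEC 1 mg/L: adequate.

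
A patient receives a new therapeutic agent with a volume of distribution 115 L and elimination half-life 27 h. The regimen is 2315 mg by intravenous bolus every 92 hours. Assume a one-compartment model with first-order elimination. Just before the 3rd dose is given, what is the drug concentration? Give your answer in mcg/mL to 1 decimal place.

2.1 mcg/mL

f = (1/2)^(τ/t½) = (1/2)^(92/27) ≈ 0.0942.
C₀ = D/Vd = 2315/115 ≈ 20.130 mcg/mL.
Before the 3rd dose, 2 doses have been given. Superposition: Cmin = C₀·(f + f²).
≈ 20.130 × (0.0942 + 0.0089) ≈ 20.130 × 0.1031 ≈ 2.075 mcg/mL.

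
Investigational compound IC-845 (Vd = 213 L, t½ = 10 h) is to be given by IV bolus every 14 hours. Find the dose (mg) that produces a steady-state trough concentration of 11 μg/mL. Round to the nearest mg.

τ/t½ = 14/10 ≈ 1.4, so f = (1/2)^(14/10) ≈ 0.378929.
Cmin,ss = (D/Vd)·f/(1−f), so D = Cmin,ss·Vd·(1−f)/f.
D = 11 × 213 × (1−f)/f ≈ 11 × 213 × 1.63902 ≈ 3840.22 mg.

3840 mg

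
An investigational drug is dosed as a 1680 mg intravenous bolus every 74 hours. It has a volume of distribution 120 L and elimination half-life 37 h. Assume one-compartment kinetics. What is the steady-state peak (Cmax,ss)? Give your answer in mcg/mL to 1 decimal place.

The dosing interval is 2 half-lives, so f = 2^(−2) = 0.25.
At steady state, R = 1/(1 − 0.25) = 4/3.
Single-dose peak C₀ = D/Vd = 1680/120 = 14 mcg/mL.
Steady-state peak Cmax,ss = C₀·R = 14 × 4/3 ≈ 18.667 mcg/mL.

18.7 mcg/mL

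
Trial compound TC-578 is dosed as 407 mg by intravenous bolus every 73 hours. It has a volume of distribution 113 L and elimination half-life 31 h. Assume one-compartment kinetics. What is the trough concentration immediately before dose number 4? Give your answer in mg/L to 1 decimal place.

0.9 mg/L

f = (1/2)^(τ/t½) = (1/2)^(73/31) ≈ 0.1955.
C₀ = D/Vd = 407/113 ≈ 3.602 mg/L.
Before the 4th dose, 3 doses have been given. Superposition: Cmin = C₀·(f + f² + … + f^3).
≈ 3.602 × (0.1955 + 0.0382 + 0.0075) ≈ 3.602 × 0.2412 ≈ 0.869 mg/L.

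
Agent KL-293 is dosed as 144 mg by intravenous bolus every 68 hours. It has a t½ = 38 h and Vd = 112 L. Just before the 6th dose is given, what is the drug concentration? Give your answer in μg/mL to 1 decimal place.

f = (1/2)^(τ/t½) = (1/2)^(68/38) ≈ 0.2893.
C₀ = D/Vd = 144/112 ≈ 1.286 μg/mL.
Before the 6th dose, 5 doses have been given. Superposition: Cmin = C₀·(f + f² + … + f^5).
≈ 1.286 × (0.2893 + 0.0837 + 0.0242 + 0.0070 + 0.0020) ≈ 1.286 × 0.4062 ≈ 0.522 μg/mL.

0.5 μg/mL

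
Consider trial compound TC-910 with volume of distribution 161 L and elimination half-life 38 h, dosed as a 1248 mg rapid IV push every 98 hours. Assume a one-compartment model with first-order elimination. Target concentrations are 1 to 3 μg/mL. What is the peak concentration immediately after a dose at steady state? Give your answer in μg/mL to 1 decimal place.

9.3 μg/mL

τ/t½ = 98/38 ≈ 2.5789, so fraction remaining f = (1/2)^(98/38) ≈ 0.1674.
Accumulation ratio R = 1/(1 − f) ≈ 1/0.8326 ≈ 1.2011.
Each bolus raises the concentration by D/Vd = 1248/161 ≈ 7.752 μg/mL.
Steady-state peak Cmax,ss = C₀·R ≈ 7.752 × 1.2011 ≈ 9.311 μg/mL.
Peak 9.3 μg/mL vs MTC 3 μg/mL: exceeds toxic threshold.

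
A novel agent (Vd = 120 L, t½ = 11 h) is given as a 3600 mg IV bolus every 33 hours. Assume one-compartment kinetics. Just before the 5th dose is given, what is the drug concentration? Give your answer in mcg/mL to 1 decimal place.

f = (1/2)^(τ/t½) = (1/2)^(33/11) ≈ 0.1250.
C₀ = D/Vd = 3600/120 ≈ 30.000 mcg/mL.
Before the 5th dose, 4 doses have been given. Superposition: Cmin = C₀·(f + f² + … + f^4).
≈ 30.000 × (0.1250 + 0.0156 + 0.0020 + 0.0002) ≈ 30.000 × 0.1428 ≈ 4.284 mcg/mL.

4.3 mcg/mL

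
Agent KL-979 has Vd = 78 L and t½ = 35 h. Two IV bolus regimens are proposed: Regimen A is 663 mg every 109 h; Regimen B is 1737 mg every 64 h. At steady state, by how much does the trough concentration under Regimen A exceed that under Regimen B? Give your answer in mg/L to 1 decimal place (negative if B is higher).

-7.6 mg/L

Regimen A: f = (1/2)^(109/35) ≈ 0.1155; Cmin,ss = (663/78)·f/(1−f) ≈ 1.110 mg/L.
Regimen B: f = (1/2)^(64/35) ≈ 0.2815; Cmin,ss = (1737/78)·f/(1−f) ≈ 8.725 mg/L.
Difference ≈ 1.110 − 8.725 ≈ -7.615 mg/L.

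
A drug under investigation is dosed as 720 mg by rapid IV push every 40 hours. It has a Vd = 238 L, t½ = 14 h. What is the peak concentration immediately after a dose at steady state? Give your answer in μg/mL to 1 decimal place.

Over one 40-h interval, 40/14 ≈ 2.8571 half-lives elapse, leaving f ≈ 0.1380 of each dose.
At steady state, accumulation factor R = 1/(1 − e^(−kτ)) ≈ 1.1601.
Single-dose peak C₀ = D/Vd = 720/238 ≈ 3.025 μg/mL.
Steady-state peak Cmax,ss = C₀·R ≈ 3.025 × 1.1601 ≈ 3.509 μg/mL.

3.5 μg/mL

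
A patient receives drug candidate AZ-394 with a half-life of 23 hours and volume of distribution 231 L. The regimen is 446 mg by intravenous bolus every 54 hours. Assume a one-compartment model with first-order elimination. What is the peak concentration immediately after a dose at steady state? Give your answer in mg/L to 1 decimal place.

k = ln2/t½ = ln2/23 ≈ 0.030137 h⁻¹; fraction remaining f = e^(−kτ) = e^(−0.030137×54) ≈ 0.1964.
At steady state, accumulation factor R = 1/(1 − e^(−kτ)) ≈ 1.2444.
Single-dose peak C₀ = D/Vd = 446/231 ≈ 1.931 mg/L.
Steady-state peak Cmax,ss = C₀·R ≈ 1.931 × 1.2444 ≈ 2.403 mg/L.

2.4 mg/L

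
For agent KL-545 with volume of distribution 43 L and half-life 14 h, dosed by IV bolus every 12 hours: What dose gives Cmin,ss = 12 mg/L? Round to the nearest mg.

419 mg

τ/t½ = 12/14 ≈ 0.85714, so f = (1/2)^(12/14) ≈ 0.552045.
Cmin,ss = (D/Vd)·f/(1−f), so D = Cmin,ss·Vd·(1−f)/f.
D = 12 × 43 × (1−f)/f ≈ 12 × 43 × 0.81145 ≈ 418.71 mg.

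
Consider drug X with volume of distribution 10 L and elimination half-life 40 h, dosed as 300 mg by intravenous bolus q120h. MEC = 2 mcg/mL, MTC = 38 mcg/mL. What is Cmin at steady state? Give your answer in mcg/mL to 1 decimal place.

4.3 mcg/mL

The dosing interval is 3 half-lives, so f = 2^(−3) = 0.125.
At steady state, R = 1/(1 − 0.125) = 8/7.
Single-dose peak C₀ = D/Vd = 300/10 = 30 mcg/mL.
Steady-state peak Cmax,ss = C₀·R = 30 × 8/7 ≈ 34.286 mcg/mL.
Steady-state trough Cmin,ss = Cmax,ss·f ≈ 34.286 × 0.125 ≈ 4.286 mcg/mL.
Trough 4.3 mcg/mL vs MEC 2 mcg/mL: adequate.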